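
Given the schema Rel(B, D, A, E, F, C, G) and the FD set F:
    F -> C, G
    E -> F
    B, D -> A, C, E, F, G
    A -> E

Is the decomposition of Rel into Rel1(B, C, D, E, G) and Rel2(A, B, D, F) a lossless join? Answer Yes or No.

Common attributes: {B, D}; their closure is {A, B, C, D, E, F, G}.
Rel1 is contained in that closure, so Rel1 ∩ Rel2 -> Rel1 holds and the join is lossless.

Yes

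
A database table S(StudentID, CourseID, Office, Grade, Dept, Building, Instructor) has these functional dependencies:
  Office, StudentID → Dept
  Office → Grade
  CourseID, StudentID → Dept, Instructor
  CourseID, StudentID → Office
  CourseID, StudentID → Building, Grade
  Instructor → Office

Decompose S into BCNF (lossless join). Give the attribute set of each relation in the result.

Candidate key of the original relation: {CourseID, StudentID}.
In {Building, CourseID, Dept, Grade, Instructor, Office, StudentID}, {Office, StudentID} is not a superkey ({Office, StudentID}⁺ restricted to this set is {Dept, Grade, Office, StudentID}), so split on Office, StudentID → Dept, Grade into {Dept, Grade, Office, StudentID} and {Building, CourseID, Instructor, Office, StudentID}.
In {Dept, Grade, Office, StudentID}, {Office} is not a superkey ({Office}⁺ restricted to this set is {Grade, Office}), so split on Office → Grade into {Grade, Office} and {Dept, Office, StudentID}.
{Grade, Office} has no BCNF violation.
{Dept, Office, StudentID} has no BCNF violation.
In {Building, CourseID, Instructor, Office, StudentID}, {Instructor} is not a superkey ({Instructor}⁺ restricted to this set is {Instructor, Office}), so split on Instructor → Office into {Instructor, Office} and {Building, CourseID, Instructor, StudentID}.
{Instructor, Office} has no BCNF violation.
{Building, CourseID, Instructor, StudentID} has no BCNF violation.

{Building, CourseID, Instructor, StudentID}; {Dept, Office, StudentID}; {Grade, Office}; {Instructor, Office}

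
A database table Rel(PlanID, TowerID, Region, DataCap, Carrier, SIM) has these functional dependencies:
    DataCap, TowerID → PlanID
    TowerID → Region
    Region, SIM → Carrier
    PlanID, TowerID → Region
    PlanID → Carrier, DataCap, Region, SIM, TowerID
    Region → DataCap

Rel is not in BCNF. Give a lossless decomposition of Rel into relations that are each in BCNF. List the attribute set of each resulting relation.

{Carrier, Region, SIM}; {DataCap, Region}; {PlanID, Region, SIM, TowerID}

Candidate keys of the original relation: {PlanID}, {TowerID}.
In {Carrier, DataCap, PlanID, Region, SIM, TowerID}, {Region, SIM} is not a superkey ({Region, SIM}⁺ restricted to this set is {Carrier, DataCap, Region, SIM}), so split on Region, SIM → Carrier, DataCap into {Carrier, DataCap, Region, SIM} and {PlanID, Region, SIM, TowerID}.
In {Carrier, DataCap, Region, SIM}, {Region} is not a superkey ({Region}⁺ restricted to this set is {DataCap, Region}), so split on Region → DataCap into {DataCap, Region} and {Carrier, Region, SIM}.
{DataCap, Region} is in BCNF.
{Carrier, Region, SIM} is in BCNF.
{PlanID, Region, SIM, TowerID} is in BCNF.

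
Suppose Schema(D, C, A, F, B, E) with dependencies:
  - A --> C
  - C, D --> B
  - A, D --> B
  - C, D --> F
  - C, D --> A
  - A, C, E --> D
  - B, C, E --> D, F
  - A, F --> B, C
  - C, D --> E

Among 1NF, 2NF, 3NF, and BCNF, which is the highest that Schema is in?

3NF

Candidate keys: {A, D}, {A, E}, {B, C, E}, {C, D}. Prime attributes: {A, B, C, D, E}.
A --> C: {A}⁺ = {A, C}, which is not all of the attributes, so the left side is not a superkey — BCNF is violated.
Its right-hand attributes {C} are all prime, as are those of every other non-superkey FD — the relation is in 3NF.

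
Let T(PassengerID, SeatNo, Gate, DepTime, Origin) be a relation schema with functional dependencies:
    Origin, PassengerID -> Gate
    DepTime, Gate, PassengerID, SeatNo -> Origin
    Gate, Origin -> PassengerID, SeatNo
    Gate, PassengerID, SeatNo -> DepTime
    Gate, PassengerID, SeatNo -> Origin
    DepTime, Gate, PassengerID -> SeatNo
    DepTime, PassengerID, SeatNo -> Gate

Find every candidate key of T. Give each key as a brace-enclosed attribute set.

{Gate, Origin}⁺ = {DepTime, Gate, Origin, PassengerID, SeatNo} — all of the relation — so {Gate, Origin} is a candidate key.
{Origin, PassengerID}⁺ = {DepTime, Gate, Origin, PassengerID, SeatNo} — all of the relation — so {Origin, PassengerID} is a candidate key.
{DepTime, Gate, PassengerID}⁺ = {DepTime, Gate, Origin, PassengerID, SeatNo} — all of the relation — so {DepTime, Gate, PassengerID} is a candidate key.
{DepTime, PassengerID, SeatNo}⁺ = {DepTime, Gate, Origin, PassengerID, SeatNo} — all of the relation — so {DepTime, PassengerID, SeatNo} is a candidate key.
{Gate, PassengerID, SeatNo}⁺ = {DepTime, Gate, Origin, PassengerID, SeatNo} — all of the relation — so {Gate, PassengerID, SeatNo} is a candidate key.
These are minimal and exhaustive — every other superkey contains one of them.

{DepTime, Gate, PassengerID}, {DepTime, PassengerID, SeatNo}, {Gate, Origin}, {Gate, PassengerID, SeatNo}, {Origin, PassengerID}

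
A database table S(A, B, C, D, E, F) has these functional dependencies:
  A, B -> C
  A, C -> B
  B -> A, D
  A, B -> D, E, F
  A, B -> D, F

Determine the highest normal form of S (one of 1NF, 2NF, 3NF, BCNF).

Candidate keys: {A, C}, {B}. Prime attributes: {A, B, C}.
Every FD has a superkey on the left, so the relation is in BCNF.

BCNF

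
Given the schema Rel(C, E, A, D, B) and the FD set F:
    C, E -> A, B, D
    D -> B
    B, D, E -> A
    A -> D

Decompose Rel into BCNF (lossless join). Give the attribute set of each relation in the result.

Candidate key of the original relation: {C, E}.
In {A, B, C, D, E}, {D} is not a superkey ({D}⁺ restricted to this set is {B, D}), so split on D -> B into {B, D} and {A, C, D, E}.
{B, D}: every determinant is a superkey — BCNF.
In {A, C, D, E}, {A} is not a superkey ({A}⁺ restricted to this set is {A, D}), so split on A -> D into {A, D} and {A, C, E}.
{A, D}: every determinant is a superkey — BCNF.
{A, C, E}: every determinant is a superkey — BCNF.

{A, C, E}; {A, D}; {B, D}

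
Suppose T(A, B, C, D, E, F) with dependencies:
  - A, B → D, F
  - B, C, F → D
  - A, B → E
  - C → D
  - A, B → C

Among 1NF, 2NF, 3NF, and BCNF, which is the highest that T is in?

Candidate key: {A, B}. Prime attributes: {A, B}.
For B, C, F → D we have {B, C, F}⁺ = {B, C, D, F}; {B, C, F} is not a superkey, so BCNF fails.
Because {D} is non-prime and the left side of B, C, F → D is not a superkey, the relation is not in 3NF.
No proper subset of a key has a non-prime attribute in its closure, so there is no partial dependency; 2NF holds.

2NF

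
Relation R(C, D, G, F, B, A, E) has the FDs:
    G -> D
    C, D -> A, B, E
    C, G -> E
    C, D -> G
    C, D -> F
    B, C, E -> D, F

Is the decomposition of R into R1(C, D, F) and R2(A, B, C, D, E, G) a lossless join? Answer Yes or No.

Yes

Common attributes: {C, D}; their closure is {A, B, C, D, E, F, G}.
This includes all of R1, so the common attributes are a superkey of R1 — the join is lossless.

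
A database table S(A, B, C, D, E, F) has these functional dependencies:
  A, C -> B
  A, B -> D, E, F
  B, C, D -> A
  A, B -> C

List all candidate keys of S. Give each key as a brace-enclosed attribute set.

{A, B}⁺ = {A, B, C, D, E, F} — all of the relation — so {A, B} is a candidate key.
{A, C}⁺ = {A, B, C, D, E, F} — all of the relation — so {A, C} is a candidate key.
{B, C, D}⁺ = {A, B, C, D, E, F} — all of the relation — so {B, C, D} is a candidate key.
These are minimal and exhaustive — every other superkey contains one of them.

{A, B}, {A, C}, {B, C, D}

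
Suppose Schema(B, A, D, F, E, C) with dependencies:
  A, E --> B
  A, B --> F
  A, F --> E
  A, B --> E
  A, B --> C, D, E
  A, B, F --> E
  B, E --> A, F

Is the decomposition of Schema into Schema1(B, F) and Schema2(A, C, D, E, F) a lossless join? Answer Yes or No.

No

The shared attributes are {F} and {F}⁺ = {F}.
Schema1 ⊄ {F} and Schema2 ⊄ {F}, so the split is lossy.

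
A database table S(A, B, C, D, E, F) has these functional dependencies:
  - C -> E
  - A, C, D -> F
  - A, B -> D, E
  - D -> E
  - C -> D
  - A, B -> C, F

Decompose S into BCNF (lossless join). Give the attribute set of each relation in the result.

Candidate key of the original relation: {A, B}.
In {A, B, C, D, E, F}, {C} is not a superkey ({C}⁺ restricted to this set is {C, D, E}), so split on C -> D, E into {C, D, E} and {A, B, C, F}.
In {C, D, E}, {D} is not a superkey ({D}⁺ restricted to this set is {D, E}), so split on D -> E into {D, E} and {C, D}.
{D, E} is in BCNF.
{C, D} is in BCNF.
In {A, B, C, F}, {A, C} is not a superkey ({A, C}⁺ restricted to this set is {A, C, F}), so split on A, C -> F into {A, C, F} and {A, B, C}.
{A, C, F} is in BCNF.
{A, B, C} is in BCNF.

{A, B, C}; {A, C, F}; {C, D}; {D, E}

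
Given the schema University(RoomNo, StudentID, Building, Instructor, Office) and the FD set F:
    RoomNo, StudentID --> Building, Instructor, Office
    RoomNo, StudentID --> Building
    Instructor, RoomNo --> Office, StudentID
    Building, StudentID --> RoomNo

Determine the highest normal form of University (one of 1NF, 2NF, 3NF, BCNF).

BCNF

Candidate keys: {Building, StudentID}, {Instructor, RoomNo}, {RoomNo, StudentID}. Prime attributes: {Building, Instructor, RoomNo, StudentID}.
Each dependency's left side is a superkey — BCNF holds.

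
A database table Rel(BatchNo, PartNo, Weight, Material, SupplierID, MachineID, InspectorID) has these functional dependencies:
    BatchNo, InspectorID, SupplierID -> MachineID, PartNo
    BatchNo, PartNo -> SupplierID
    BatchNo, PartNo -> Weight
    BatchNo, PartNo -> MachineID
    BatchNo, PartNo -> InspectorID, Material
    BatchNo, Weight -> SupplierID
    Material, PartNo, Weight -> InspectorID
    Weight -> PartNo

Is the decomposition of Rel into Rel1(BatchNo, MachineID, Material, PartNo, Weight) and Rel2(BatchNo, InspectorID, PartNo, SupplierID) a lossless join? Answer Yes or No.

Yes

The shared attributes are {BatchNo, PartNo} and {BatchNo, PartNo}⁺ = {BatchNo, InspectorID, MachineID, Material, PartNo, SupplierID, Weight}.
Rel1 is contained in that closure, so Rel1 ∩ Rel2 -> Rel1 holds and the join is lossless.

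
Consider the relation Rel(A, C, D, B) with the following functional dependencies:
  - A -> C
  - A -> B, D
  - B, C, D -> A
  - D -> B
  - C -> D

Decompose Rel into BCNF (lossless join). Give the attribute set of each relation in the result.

Candidate keys of the original relation: {A}, {C}.
In {A, B, C, D}, {D} is not a superkey ({D}⁺ restricted to this set is {B, D}), so split on D -> B into {B, D} and {A, C, D}.
{B, D} has no BCNF violation.
{A, C, D} has no BCNF violation.

{A, C, D}; {B, D}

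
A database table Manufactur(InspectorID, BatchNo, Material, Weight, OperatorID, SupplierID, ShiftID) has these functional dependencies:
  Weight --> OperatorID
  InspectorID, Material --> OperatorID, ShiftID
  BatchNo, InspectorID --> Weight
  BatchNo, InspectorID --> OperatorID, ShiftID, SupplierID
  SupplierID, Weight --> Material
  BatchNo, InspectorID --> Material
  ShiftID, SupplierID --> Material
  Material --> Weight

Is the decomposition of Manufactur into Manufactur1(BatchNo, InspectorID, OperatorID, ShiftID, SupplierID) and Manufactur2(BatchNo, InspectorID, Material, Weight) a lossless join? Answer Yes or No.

Yes

The shared attributes are {BatchNo, InspectorID} and {BatchNo, InspectorID}⁺ = {BatchNo, InspectorID, Material, OperatorID, ShiftID, SupplierID, Weight}.
Manufactur1 is contained in that closure, so Manufactur1 ∩ Manufactur2 --> Manufactur1 holds and the join is lossless.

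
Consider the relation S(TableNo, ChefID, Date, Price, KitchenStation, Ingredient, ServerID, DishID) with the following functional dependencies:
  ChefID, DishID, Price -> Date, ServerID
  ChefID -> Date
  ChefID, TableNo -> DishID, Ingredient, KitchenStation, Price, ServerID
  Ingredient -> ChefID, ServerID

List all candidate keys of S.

{TableNo} never appears on the right of any FD, so every key must include it.
{ChefID, TableNo}⁺ = {ChefID, Date, DishID, Ingredient, KitchenStation, Price, ServerID, TableNo}, which is every attribute, so {ChefID, TableNo} is a candidate key.
{Ingredient, TableNo}⁺ = {ChefID, Date, DishID, Ingredient, KitchenStation, Price, ServerID, TableNo}, which is every attribute, so {Ingredient, TableNo} is a candidate key.
These are minimal and exhaustive — every other superkey contains one of them.

{ChefID, TableNo}, {Ingredient, TableNo}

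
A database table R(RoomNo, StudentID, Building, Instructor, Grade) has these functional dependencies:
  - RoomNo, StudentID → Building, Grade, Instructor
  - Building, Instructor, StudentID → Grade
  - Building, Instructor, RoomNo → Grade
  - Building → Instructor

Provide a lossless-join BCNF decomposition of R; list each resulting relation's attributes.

Candidate key of the original relation: {RoomNo, StudentID}.
Within {Building, Grade, Instructor, RoomNo, StudentID}: {Building, Instructor, StudentID}⁺ ∩ {Building, Grade, Instructor, RoomNo, StudentID} = {Building, Grade, Instructor, StudentID}, not the whole set, so Building, Instructor, StudentID → Grade violates BCNF; decompose into {Building, Grade, Instructor, StudentID} and {Building, Instructor, RoomNo, StudentID}.
Within {Building, Grade, Instructor, StudentID}: {Building}⁺ ∩ {Building, Grade, Instructor, StudentID} = {Building, Instructor}, not the whole set, so Building → Instructor violates BCNF; decompose into {Building, Instructor} and {Building, Grade, StudentID}.
{Building, Instructor}: every determinant is a superkey — BCNF.
{Building, Grade, StudentID}: every determinant is a superkey — BCNF.
Within {Building, Instructor, RoomNo, StudentID}: {Building}⁺ ∩ {Building, Instructor, RoomNo, StudentID} = {Building, Instructor}, not the whole set, so Building → Instructor violates BCNF; decompose into {Building, Instructor} and {Building, RoomNo, StudentID}.
{Building, Instructor}: every determinant is a superkey — BCNF.
{Building, RoomNo, StudentID}: every determinant is a superkey — BCNF.

{Building, Grade, StudentID}; {Building, Instructor}; {Building, RoomNo, StudentID}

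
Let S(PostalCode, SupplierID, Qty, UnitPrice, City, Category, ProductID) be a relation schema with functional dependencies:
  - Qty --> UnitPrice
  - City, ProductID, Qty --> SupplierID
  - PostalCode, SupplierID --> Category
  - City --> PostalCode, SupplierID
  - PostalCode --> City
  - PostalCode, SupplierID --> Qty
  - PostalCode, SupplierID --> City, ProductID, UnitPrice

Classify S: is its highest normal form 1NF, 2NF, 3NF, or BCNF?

Candidate keys: {City}, {PostalCode}. Prime attributes: {City, PostalCode}.
Qty --> UnitPrice: {Qty}⁺ = {Qty, UnitPrice}, which is not all of the attributes, so the left side is not a superkey — BCNF is violated.
Because {UnitPrice} is non-prime and the left side of Qty --> UnitPrice is not a superkey, the relation is not in 3NF.
Every candidate key is a single attribute, so no partial dependency is possible; 2NF holds.

2NF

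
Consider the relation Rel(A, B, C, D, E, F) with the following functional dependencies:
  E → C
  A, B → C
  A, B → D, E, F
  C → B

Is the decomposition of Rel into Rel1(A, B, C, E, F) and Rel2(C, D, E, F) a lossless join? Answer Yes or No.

No

The shared attributes are {C, E, F} and {C, E, F}⁺ = {B, C, E, F}.
Neither Rel1 nor Rel2 is contained in that closure, so the decomposition is lossy.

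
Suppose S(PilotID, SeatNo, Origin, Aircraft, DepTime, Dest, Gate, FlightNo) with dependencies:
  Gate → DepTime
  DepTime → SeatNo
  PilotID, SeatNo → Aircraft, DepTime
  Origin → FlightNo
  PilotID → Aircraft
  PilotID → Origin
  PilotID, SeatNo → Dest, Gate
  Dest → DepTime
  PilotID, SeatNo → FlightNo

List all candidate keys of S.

{DepTime, PilotID}, {Dest, PilotID}, {Gate, PilotID}, {PilotID, SeatNo}

Attributes never on any right-hand side: {PilotID} — every candidate key must contain it.
Closure of {DepTime, PilotID} is {Aircraft, DepTime, Dest, FlightNo, Gate, Origin, PilotID, SeatNo}, the whole schema; {DepTime, PilotID} is a candidate key.
Closure of {Dest, PilotID} is {Aircraft, DepTime, Dest, FlightNo, Gate, Origin, PilotID, SeatNo}, the whole schema; {Dest, PilotID} is a candidate key.
Closure of {Gate, PilotID} is {Aircraft, DepTime, Dest, FlightNo, Gate, Origin, PilotID, SeatNo}, the whole schema; {Gate, PilotID} is a candidate key.
Closure of {PilotID, SeatNo} is {Aircraft, DepTime, Dest, FlightNo, Gate, Origin, PilotID, SeatNo}, the whole schema; {PilotID, SeatNo} is a candidate key.
No proper subset of any of these is a key, and no other minimal superkey exists.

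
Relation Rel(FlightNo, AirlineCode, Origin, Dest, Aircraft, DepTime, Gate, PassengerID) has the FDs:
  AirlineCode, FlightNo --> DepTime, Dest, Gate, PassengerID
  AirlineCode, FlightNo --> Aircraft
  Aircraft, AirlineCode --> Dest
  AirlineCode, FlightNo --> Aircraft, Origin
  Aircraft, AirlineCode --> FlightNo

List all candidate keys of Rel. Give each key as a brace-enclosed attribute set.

{Aircraft, AirlineCode}, {AirlineCode, FlightNo}

No FD produces {AirlineCode}, so it must be in every candidate key.
{Aircraft, AirlineCode} is a candidate key since {Aircraft, AirlineCode}⁺ = {Aircraft, AirlineCode, DepTime, Dest, FlightNo, Gate, Origin, PassengerID} covers every attribute.
{AirlineCode, FlightNo} is a candidate key since {AirlineCode, FlightNo}⁺ = {Aircraft, AirlineCode, DepTime, Dest, FlightNo, Gate, Origin, PassengerID} covers every attribute.
Any other superkey properly contains one of these, so there are no further candidate keys.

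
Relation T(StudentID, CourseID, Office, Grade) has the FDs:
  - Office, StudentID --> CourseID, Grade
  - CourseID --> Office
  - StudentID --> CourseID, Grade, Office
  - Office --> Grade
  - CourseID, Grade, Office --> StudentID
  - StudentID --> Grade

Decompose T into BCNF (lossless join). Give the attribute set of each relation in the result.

Candidate keys of the original relation: {CourseID}, {StudentID}.
Within {CourseID, Grade, Office, StudentID}: {Office}⁺ ∩ {CourseID, Grade, Office, StudentID} = {Grade, Office}, not the whole set, so Office --> Grade violates BCNF; decompose into {Grade, Office} and {CourseID, Office, StudentID}.
{Grade, Office}: every determinant is a superkey — BCNF.
{CourseID, Office, StudentID}: every determinant is a superkey — BCNF.

{CourseID, Office, StudentID}; {Grade, Office}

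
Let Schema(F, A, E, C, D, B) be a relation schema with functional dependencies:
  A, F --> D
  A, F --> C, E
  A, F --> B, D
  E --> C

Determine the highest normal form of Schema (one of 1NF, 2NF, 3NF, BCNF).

Candidate key: {A, F}. Prime attributes: {A, F}.
For E --> C we have {E}⁺ = {C, E}; {E} is not a superkey, so BCNF fails.
Because {C} is non-prime and the left side of E --> C is not a superkey, the relation is not in 3NF.
No non-prime attribute depends on a proper subset of any candidate key, so 2NF holds.

2NF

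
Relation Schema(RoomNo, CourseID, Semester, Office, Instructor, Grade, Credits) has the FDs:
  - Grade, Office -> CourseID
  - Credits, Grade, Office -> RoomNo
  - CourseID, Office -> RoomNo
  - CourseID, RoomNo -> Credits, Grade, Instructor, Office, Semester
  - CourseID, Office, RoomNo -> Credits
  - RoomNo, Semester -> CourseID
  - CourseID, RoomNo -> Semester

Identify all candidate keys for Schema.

{CourseID, Office}, {CourseID, RoomNo}, {Grade, Office}, {RoomNo, Semester}

{CourseID, Office} is a candidate key since {CourseID, Office}⁺ = {CourseID, Credits, Grade, Instructor, Office, RoomNo, Semester} covers every attribute.
{CourseID, RoomNo} is a candidate key since {CourseID, RoomNo}⁺ = {CourseID, Credits, Grade, Instructor, Office, RoomNo, Semester} covers every attribute.
{Grade, Office} is a candidate key since {Grade, Office}⁺ = {CourseID, Credits, Grade, Instructor, Office, RoomNo, Semester} covers every attribute.
{RoomNo, Semester} is a candidate key since {RoomNo, Semester}⁺ = {CourseID, Credits, Grade, Instructor, Office, RoomNo, Semester} covers every attribute.
Any other superkey properly contains one of these, so there are no further candidate keys.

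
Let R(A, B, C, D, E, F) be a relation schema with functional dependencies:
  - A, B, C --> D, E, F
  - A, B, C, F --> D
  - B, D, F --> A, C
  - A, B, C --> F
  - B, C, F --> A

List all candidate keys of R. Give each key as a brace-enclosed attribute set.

{A, B, C}, {B, C, F}, {B, D, F}

Attributes never on any right-hand side: {B} — every candidate key must contain it.
{A, B, C} is a candidate key since {A, B, C}⁺ = {A, B, C, D, E, F} covers every attribute.
{B, C, F} is a candidate key since {B, C, F}⁺ = {A, B, C, D, E, F} covers every attribute.
{B, D, F} is a candidate key since {B, D, F}⁺ = {A, B, C, D, E, F} covers every attribute.
These are minimal and exhaustive — every other superkey contains one of them.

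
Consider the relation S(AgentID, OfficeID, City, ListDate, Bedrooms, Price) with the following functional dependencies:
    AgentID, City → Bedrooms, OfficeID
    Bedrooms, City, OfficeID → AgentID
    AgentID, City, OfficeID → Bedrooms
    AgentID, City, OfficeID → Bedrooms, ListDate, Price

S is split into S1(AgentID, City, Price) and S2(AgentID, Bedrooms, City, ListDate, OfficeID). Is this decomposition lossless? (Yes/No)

Yes

S1 ∩ S2 = {AgentID, City}; its closure under F is {AgentID, Bedrooms, City, ListDate, OfficeID, Price}.
S1 is contained in that closure, so S1 ∩ S2 → S1 holds and the join is lossless.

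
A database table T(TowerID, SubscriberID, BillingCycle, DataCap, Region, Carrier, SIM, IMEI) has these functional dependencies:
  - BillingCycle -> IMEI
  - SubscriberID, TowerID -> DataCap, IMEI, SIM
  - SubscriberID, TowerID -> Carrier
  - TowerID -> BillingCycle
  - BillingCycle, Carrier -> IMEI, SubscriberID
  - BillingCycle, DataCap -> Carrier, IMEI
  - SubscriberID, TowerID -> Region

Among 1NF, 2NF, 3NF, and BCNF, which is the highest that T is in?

Candidate keys: {Carrier, TowerID}, {DataCap, TowerID}, {SubscriberID, TowerID}. Prime attributes: {Carrier, DataCap, SubscriberID, TowerID}.
BillingCycle -> IMEI breaks BCNF: {BillingCycle}⁺ = {BillingCycle, IMEI}, so {BillingCycle} is not a superkey.
Because {IMEI} is non-prime and the left side of BillingCycle -> IMEI is not a superkey, the relation is not in 3NF.
The proper key subset {TowerID} of {Carrier, TowerID} determines non-prime {BillingCycle, IMEI}, so the relation is not even in 2NF.

1NF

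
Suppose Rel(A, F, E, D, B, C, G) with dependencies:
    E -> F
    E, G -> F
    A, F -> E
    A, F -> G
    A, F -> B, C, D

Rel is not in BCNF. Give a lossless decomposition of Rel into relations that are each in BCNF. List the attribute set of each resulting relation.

Candidate keys of the original relation: {A, E}, {A, F}.
Within {A, B, C, D, E, F, G}: {E}⁺ ∩ {A, B, C, D, E, F, G} = {E, F}, not the whole set, so E -> F violates BCNF; decompose into {E, F} and {A, B, C, D, E, G}.
{E, F} is in BCNF.
{A, B, C, D, E, G} is in BCNF.

{A, B, C, D, E, G}; {E, F}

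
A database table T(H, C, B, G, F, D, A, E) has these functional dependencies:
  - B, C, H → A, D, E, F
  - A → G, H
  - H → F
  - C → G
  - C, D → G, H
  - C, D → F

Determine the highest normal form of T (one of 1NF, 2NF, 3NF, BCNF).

1NF

Candidate keys: {A, B, C}, {B, C, D}, {B, C, H}. Prime attributes: {A, B, C, D, H}.
A → G, H breaks BCNF: {A}⁺ = {A, F, G, H}, so {A} is not a superkey.
Because {G} is non-prime and the left side of A → G, H is not a superkey, the relation is not in 3NF.
{A} is a proper subset of the key {A, B, C}, and {A}⁺ contains the non-prime attributes {F, G} — a partial dependency, so 2NF is violated.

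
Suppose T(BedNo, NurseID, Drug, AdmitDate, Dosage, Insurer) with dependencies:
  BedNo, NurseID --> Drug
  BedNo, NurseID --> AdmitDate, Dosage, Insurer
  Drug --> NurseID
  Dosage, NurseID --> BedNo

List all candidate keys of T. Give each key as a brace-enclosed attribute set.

{BedNo, Drug}, {BedNo, NurseID}, {Dosage, Drug}, {Dosage, NurseID}

{BedNo, Drug} is a candidate key since {BedNo, Drug}⁺ = {AdmitDate, BedNo, Dosage, Drug, Insurer, NurseID} covers every attribute.
{BedNo, NurseID} is a candidate key since {BedNo, NurseID}⁺ = {AdmitDate, BedNo, Dosage, Drug, Insurer, NurseID} covers every attribute.
{Dosage, Drug} is a candidate key since {Dosage, Drug}⁺ = {AdmitDate, BedNo, Dosage, Drug, Insurer, NurseID} covers every attribute.
{Dosage, NurseID} is a candidate key since {Dosage, NurseID}⁺ = {AdmitDate, BedNo, Dosage, Drug, Insurer, NurseID} covers every attribute.
These are minimal and exhaustive — every other superkey contains one of them.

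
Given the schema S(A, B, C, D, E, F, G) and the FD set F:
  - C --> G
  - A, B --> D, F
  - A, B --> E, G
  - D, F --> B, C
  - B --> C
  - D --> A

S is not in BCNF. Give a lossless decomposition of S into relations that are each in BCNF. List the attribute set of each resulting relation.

Candidate keys of the original relation: {A, B}, {B, D}, {D, F}.
{A, B, C, D, E, F, G}: {C} determines {C, G} here but is not a superkey — split on C --> G, giving {C, G} and {A, B, C, D, E, F}.
{C, G} has no BCNF violation.
{A, B, C, D, E, F}: {B} determines {B, C} here but is not a superkey — split on B --> C, giving {B, C} and {A, B, D, E, F}.
{B, C} has no BCNF violation.
{A, B, D, E, F}: {D} determines {A, D} here but is not a superkey — split on D --> A, giving {A, D} and {B, D, E, F}.
{A, D} has no BCNF violation.
{B, D, E, F} has no BCNF violation.

{A, D}; {B, C}; {B, D, E, F}; {C, G}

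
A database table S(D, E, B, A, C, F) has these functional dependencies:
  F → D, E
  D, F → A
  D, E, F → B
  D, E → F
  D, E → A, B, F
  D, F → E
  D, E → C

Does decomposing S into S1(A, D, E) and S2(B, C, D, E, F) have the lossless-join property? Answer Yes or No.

Common attributes: {D, E}; their closure is {A, B, C, D, E, F}.
S1 is contained in that closure, so S1 ∩ S2 → S1 holds and the join is lossless.

Yes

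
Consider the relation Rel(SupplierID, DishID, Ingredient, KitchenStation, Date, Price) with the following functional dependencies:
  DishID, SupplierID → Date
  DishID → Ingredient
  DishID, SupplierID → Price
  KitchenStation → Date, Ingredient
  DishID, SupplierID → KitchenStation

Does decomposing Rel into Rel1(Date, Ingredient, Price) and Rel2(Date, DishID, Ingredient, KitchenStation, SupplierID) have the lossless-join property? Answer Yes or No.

No

Rel1 ∩ Rel2 = {Date, Ingredient}; its closure under F is {Date, Ingredient}.
Rel1 ⊄ {Date, Ingredient} and Rel2 ⊄ {Date, Ingredient}, so the split is lossy.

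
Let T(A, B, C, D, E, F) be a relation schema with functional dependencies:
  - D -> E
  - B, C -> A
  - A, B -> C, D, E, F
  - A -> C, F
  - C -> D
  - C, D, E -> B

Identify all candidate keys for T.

{A}⁺ = {A, B, C, D, E, F} — all of the relation — so {A} is a candidate key.
{C}⁺ = {A, B, C, D, E, F} — all of the relation — so {C} is a candidate key.
These are minimal and exhaustive — every other superkey contains one of them.

{A}, {C}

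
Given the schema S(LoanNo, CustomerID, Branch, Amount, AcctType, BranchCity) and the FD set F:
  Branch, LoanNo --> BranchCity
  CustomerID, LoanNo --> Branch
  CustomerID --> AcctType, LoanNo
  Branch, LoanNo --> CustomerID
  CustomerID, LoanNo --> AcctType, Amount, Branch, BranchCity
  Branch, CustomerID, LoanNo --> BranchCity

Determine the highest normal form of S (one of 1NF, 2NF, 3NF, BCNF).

BCNF

Candidate keys: {Branch, LoanNo}, {CustomerID}. Prime attributes: {Branch, CustomerID, LoanNo}.
The left-hand side of every FD is a superkey, so BCNF is satisfied.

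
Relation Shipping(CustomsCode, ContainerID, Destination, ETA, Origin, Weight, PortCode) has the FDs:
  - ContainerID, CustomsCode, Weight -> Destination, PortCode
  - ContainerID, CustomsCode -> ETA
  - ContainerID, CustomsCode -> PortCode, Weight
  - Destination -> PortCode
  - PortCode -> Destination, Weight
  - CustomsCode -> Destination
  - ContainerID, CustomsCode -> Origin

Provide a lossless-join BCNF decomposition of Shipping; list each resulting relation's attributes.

{ContainerID, CustomsCode, ETA, Origin}; {CustomsCode, Destination}; {Destination, PortCode, Weight}

Candidate key of the original relation: {ContainerID, CustomsCode}.
Within {ContainerID, CustomsCode, Destination, ETA, Origin, PortCode, Weight}: {Destination}⁺ ∩ {ContainerID, CustomsCode, Destination, ETA, Origin, PortCode, Weight} = {Destination, PortCode, Weight}, not the whole set, so Destination -> PortCode, Weight violates BCNF; decompose into {Destination, PortCode, Weight} and {ContainerID, CustomsCode, Destination, ETA, Origin}.
{Destination, PortCode, Weight} is in BCNF.
Within {ContainerID, CustomsCode, Destination, ETA, Origin}: {CustomsCode}⁺ ∩ {ContainerID, CustomsCode, Destination, ETA, Origin} = {CustomsCode, Destination}, not the whole set, so CustomsCode -> Destination violates BCNF; decompose into {CustomsCode, Destination} and {ContainerID, CustomsCode, ETA, Origin}.
{CustomsCode, Destination} is in BCNF.
{ContainerID, CustomsCode, ETA, Origin} is in BCNF.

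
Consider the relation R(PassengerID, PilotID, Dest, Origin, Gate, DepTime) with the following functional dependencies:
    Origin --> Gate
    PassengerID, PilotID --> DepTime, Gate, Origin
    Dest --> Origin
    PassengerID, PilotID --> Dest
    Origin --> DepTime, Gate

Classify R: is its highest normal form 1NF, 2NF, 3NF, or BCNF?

2NF

Candidate key: {PassengerID, PilotID}. Prime attributes: {PassengerID, PilotID}.
Origin --> Gate breaks BCNF: {Origin}⁺ = {DepTime, Gate, Origin}, so {Origin} is not a superkey.
Origin --> Gate determines the non-prime attribute {Gate} from a non-superkey — 3NF is violated.
No proper subset of a key has a non-prime attribute in its closure, so there is no partial dependency; 2NF holds.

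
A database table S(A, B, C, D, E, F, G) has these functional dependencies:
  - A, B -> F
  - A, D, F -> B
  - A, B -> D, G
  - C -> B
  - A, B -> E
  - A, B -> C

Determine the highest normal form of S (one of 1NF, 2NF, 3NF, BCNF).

Candidate keys: {A, B}, {A, C}, {A, D, F}. Prime attributes: {A, B, C, D, F}.
C -> B breaks BCNF: {C}⁺ = {B, C}, so {C} is not a superkey.
But every attribute on its right side ({B}) is prime, and the same holds for every other non-superkey FD, so 3NF still holds.

3NF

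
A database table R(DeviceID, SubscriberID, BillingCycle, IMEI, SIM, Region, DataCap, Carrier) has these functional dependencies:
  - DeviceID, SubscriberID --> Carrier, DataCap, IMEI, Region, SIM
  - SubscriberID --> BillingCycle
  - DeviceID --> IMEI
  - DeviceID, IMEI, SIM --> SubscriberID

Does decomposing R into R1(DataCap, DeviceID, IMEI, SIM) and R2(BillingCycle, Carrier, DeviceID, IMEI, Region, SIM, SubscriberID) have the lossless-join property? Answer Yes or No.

Yes

Common attributes: {DeviceID, IMEI, SIM}; their closure is {BillingCycle, Carrier, DataCap, DeviceID, IMEI, Region, SIM, SubscriberID}.
Since R1 ⊆ {BillingCycle, Carrier, DataCap, DeviceID, IMEI, Region, SIM, SubscriberID}, the intersection is a superkey of R1; the decomposition is lossless.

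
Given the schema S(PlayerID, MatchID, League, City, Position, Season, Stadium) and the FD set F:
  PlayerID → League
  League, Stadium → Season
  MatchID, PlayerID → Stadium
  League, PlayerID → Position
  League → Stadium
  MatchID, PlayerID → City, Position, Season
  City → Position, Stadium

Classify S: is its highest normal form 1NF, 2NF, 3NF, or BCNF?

Candidate key: {MatchID, PlayerID}. Prime attributes: {MatchID, PlayerID}.
PlayerID → League breaks BCNF: {PlayerID}⁺ = {League, PlayerID, Position, Season, Stadium}, so {PlayerID} is not a superkey.
PlayerID → League determines the non-prime attribute {League} from a non-superkey — 3NF is violated.
{PlayerID} is a proper subset of the key {MatchID, PlayerID}, and {PlayerID}⁺ contains the non-prime attributes {League, Position, Season, Stadium} — a partial dependency, so 2NF is violated.

1NF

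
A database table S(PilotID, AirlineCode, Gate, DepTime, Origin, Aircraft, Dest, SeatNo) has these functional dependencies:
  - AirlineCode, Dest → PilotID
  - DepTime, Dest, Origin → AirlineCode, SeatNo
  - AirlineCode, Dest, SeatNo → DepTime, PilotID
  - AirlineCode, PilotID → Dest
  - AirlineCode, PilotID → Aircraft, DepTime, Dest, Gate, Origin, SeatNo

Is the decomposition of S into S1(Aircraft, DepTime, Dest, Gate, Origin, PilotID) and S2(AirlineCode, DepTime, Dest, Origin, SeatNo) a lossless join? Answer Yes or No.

Yes

The shared attributes are {DepTime, Dest, Origin} and {DepTime, Dest, Origin}⁺ = {Aircraft, AirlineCode, DepTime, Dest, Gate, Origin, PilotID, SeatNo}.
This includes all of S1, so the common attributes are a superkey of S1 — the join is lossless.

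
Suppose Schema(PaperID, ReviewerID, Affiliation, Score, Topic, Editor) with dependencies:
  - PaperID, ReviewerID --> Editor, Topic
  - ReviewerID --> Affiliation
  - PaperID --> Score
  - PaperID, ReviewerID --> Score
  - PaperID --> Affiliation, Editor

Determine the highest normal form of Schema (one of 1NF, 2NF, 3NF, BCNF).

Candidate key: {PaperID, ReviewerID}. Prime attributes: {PaperID, ReviewerID}.
ReviewerID --> Affiliation: {ReviewerID}⁺ = {Affiliation, ReviewerID}, which is not all of the attributes, so the left side is not a superkey — BCNF is violated.
Because {Affiliation} is non-prime and the left side of ReviewerID --> Affiliation is not a superkey, the relation is not in 3NF.
Since {PaperID} ⊂ {PaperID, ReviewerID} and {PaperID}⁺ ⊇ {Affiliation, Editor, Score} with {Affiliation, Editor, Score} non-prime, there is a partial dependency; 2NF fails.

1NF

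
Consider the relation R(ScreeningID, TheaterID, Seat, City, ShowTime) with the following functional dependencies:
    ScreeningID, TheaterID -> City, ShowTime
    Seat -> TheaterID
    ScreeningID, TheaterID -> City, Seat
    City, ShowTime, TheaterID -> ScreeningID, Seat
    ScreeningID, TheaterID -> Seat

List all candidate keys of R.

{ScreeningID, Seat}⁺ = {City, ScreeningID, Seat, ShowTime, TheaterID} — all of the relation — so {ScreeningID, Seat} is a candidate key.
{ScreeningID, TheaterID}⁺ = {City, ScreeningID, Seat, ShowTime, TheaterID} — all of the relation — so {ScreeningID, TheaterID} is a candidate key.
{City, Seat, ShowTime}⁺ = {City, ScreeningID, Seat, ShowTime, TheaterID} — all of the relation — so {City, Seat, ShowTime} is a candidate key.
{City, ShowTime, TheaterID}⁺ = {City, ScreeningID, Seat, ShowTime, TheaterID} — all of the relation — so {City, ShowTime, TheaterID} is a candidate key.
No proper subset of any of these is a key, and no other minimal superkey exists.

{City, Seat, ShowTime}, {City, ShowTime, TheaterID}, {ScreeningID, Seat}, {ScreeningID, TheaterID}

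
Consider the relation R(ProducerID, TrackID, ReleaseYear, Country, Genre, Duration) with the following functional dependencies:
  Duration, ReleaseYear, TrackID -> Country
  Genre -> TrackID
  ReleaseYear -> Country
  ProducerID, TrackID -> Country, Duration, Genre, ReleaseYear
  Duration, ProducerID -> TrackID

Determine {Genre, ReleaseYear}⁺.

{Country, Genre, ReleaseYear, TrackID}

Start with {Genre, ReleaseYear}.
Genre -> TrackID applies; add {TrackID} → now {Genre, ReleaseYear, TrackID}.
ReleaseYear -> Country applies; add {Country} → now {Country, Genre, ReleaseYear, TrackID}.
No further FD applies.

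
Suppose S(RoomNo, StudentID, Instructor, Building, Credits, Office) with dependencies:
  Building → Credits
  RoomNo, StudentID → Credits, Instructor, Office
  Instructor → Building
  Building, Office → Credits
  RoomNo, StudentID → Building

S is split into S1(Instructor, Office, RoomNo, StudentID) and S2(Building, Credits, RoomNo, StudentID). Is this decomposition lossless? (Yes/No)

Yes

Common attributes: {RoomNo, StudentID}; their closure is {Building, Credits, Instructor, Office, RoomNo, StudentID}.
S1 is contained in that closure, so S1 ∩ S2 → S1 holds and the join is lossless.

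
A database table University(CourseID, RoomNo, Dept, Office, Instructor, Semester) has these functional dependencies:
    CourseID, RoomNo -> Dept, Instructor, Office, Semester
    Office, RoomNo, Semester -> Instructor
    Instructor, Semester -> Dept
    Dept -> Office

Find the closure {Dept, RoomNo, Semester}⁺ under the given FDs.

Start with {Dept, RoomNo, Semester}.
Dept -> Office applies; add {Office} → now {Dept, Office, RoomNo, Semester}.
Office, RoomNo, Semester -> Instructor applies; add {Instructor} → now {Dept, Instructor, Office, RoomNo, Semester}.
No further FD applies.

{Dept, Instructor, Office, RoomNo, Semester}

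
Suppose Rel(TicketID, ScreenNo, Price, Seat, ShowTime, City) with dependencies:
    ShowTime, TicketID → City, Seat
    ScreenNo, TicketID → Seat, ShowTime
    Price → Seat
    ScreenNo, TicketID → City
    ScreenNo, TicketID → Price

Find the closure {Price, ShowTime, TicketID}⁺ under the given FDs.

Start with {Price, ShowTime, TicketID}.
ShowTime, TicketID → City, Seat applies; add {City, Seat} → now {City, Price, Seat, ShowTime, TicketID}.
No further FD applies.

{City, Price, Seat, ShowTime, TicketID}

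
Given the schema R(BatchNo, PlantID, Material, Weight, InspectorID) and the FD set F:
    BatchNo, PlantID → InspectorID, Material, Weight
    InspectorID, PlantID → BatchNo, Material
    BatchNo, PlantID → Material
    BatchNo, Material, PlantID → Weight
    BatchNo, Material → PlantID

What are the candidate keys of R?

{BatchNo, Material}, {BatchNo, PlantID}, {InspectorID, PlantID}

{BatchNo, Material}⁺ = {BatchNo, InspectorID, Material, PlantID, Weight} — all of the relation — so {BatchNo, Material} is a candidate key.
{BatchNo, PlantID}⁺ = {BatchNo, InspectorID, Material, PlantID, Weight} — all of the relation — so {BatchNo, PlantID} is a candidate key.
{InspectorID, PlantID}⁺ = {BatchNo, InspectorID, Material, PlantID, Weight} — all of the relation — so {InspectorID, PlantID} is a candidate key.
These are minimal and exhaustive — every other superkey contains one of them.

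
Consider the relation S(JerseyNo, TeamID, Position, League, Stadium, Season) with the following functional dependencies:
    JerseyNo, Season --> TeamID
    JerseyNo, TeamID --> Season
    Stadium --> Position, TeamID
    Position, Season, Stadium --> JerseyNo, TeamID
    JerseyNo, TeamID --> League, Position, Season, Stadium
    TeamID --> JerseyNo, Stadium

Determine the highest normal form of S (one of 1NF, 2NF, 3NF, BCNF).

BCNF

Candidate keys: {JerseyNo, Season}, {Stadium}, {TeamID}. Prime attributes: {JerseyNo, Season, Stadium, TeamID}.
Each dependency's left side is a superkey — BCNF holds.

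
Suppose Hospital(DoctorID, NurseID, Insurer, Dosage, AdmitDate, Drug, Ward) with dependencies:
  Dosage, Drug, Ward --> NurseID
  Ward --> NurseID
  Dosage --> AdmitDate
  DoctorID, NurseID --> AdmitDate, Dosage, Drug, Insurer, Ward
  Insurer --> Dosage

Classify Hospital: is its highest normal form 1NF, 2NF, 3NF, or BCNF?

2NF

Candidate keys: {DoctorID, NurseID}, {DoctorID, Ward}. Prime attributes: {DoctorID, NurseID, Ward}.
Dosage, Drug, Ward --> NurseID: {Dosage, Drug, Ward}⁺ = {AdmitDate, Dosage, Drug, NurseID, Ward}, which is not all of the attributes, so the left side is not a superkey — BCNF is violated.
Dosage --> AdmitDate has non-prime {AdmitDate} on the right and a non-superkey on the left, so 3NF fails.
No proper subset of a key has a non-prime attribute in its closure, so there is no partial dependency; 2NF holds.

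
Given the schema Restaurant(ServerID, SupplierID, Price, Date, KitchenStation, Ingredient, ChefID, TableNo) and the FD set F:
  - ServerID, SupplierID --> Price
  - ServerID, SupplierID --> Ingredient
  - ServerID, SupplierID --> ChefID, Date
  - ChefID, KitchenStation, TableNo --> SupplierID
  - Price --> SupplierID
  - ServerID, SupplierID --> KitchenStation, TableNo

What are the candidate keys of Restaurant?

{ChefID, KitchenStation, ServerID, TableNo}, {Price, ServerID}, {ServerID, SupplierID}

Attributes never on any right-hand side: {ServerID} — every candidate key must contain it.
{Price, ServerID} is a candidate key since {Price, ServerID}⁺ = {ChefID, Date, Ingredient, KitchenStation, Price, ServerID, SupplierID, TableNo} covers every attribute.
{ServerID, SupplierID} is a candidate key since {ServerID, SupplierID}⁺ = {ChefID, Date, Ingredient, KitchenStation, Price, ServerID, SupplierID, TableNo} covers every attribute.
{ChefID, KitchenStation, ServerID, TableNo} is a candidate key since {ChefID, KitchenStation, ServerID, TableNo}⁺ = {ChefID, Date, Ingredient, KitchenStation, Price, ServerID, SupplierID, TableNo} covers every attribute.
These are minimal and exhaustive — every other superkey contains one of them.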